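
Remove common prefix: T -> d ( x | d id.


Common prefix: 'd'
Factored: T -> d T', T' -> ( x | id


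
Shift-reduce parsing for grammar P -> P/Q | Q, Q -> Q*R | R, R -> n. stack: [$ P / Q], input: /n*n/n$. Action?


handle 'P/Q' on top; lookahead ∈ FOLLOW(P) = {/, $}
Action: reduce (P -> P/Q)


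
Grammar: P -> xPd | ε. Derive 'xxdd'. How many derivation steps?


Derivation: P => xPd => xxPdd => xxdd
Steps: 3


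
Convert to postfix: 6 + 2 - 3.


Left to right (same or higher precedence on left)
Postfix: 6 2 + 3 -


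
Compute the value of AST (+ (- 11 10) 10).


Evaluate inner: (- 11 10) = 1
Evaluate root: (+ 1 10) = 11
Result: 11


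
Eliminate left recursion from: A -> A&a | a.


Left-recursive alternatives: A&a; non-recursive: a
Introduce A': A -> aA', A' -> &aA' | ε


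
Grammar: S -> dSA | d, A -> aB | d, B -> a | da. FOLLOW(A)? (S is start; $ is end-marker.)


$ ∈ FOLLOW(S). For each A -> αBβ: add FIRST(β)\{ε} to FOLLOW(B); if β nullable, add FOLLOW(A).
FOLLOW(A) = {$, a, d}


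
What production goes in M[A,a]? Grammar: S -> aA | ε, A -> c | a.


For [A, a]: 'a' ∈ FIRST(a)
Entry: A -> a


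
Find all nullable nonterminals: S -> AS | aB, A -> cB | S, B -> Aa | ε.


A nonterminal is nullable iff some alternative derives ε (directly, or every symbol in it is nullable)
Nullable: {B}


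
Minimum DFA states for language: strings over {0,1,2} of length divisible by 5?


Track length mod 5: states 0..4, accept at 0
Minimal DFA: 5 states


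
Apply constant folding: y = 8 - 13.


8 - 13 = -5 at compile time
Optimized: y = -5


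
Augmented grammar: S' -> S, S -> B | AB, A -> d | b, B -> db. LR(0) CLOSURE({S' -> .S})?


Start: S' -> .S
For each item with dot before a nonterminal B, add B -> .γ for every B-production
Closure: [S' -> .S, S -> .B, S -> .AB, B -> .db, A -> .d, A -> .b]


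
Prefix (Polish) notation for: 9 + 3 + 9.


left-to-right (same/higher precedence on left): tree is (+ (+ 9 3) 9)
Prefix: + + 9 3 9


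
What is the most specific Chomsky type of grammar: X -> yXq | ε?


Single nonterminal LHS, but y^n q^n is not regular
Classification: Type 2 (Context-Free)


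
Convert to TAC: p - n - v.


Break into single-operator statements:
t1 = p - n
t2 = t1 - v


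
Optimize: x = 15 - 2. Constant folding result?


15 - 2 = 13 at compile time
Optimized: x = 13


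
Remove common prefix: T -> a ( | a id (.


Common prefix: 'a'
Factored: T -> a T', T' -> ( | id (


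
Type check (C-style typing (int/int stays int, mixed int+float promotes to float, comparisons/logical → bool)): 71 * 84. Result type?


Operand types: int * int
Rule: mixed int/float promotes to float; int/int stays int
Result type: int


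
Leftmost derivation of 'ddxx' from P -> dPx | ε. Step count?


Derivation: P => dPx => ddPxx => ddxx
Steps: 3


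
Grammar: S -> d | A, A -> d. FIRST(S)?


Per alternative of S: FIRST(d) = {d}; FIRST(A) = {d}
FIRST(S) = {d}


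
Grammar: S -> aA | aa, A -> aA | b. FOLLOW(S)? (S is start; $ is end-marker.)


$ ∈ FOLLOW(S). For each A -> αBβ: add FIRST(β)\{ε} to FOLLOW(B); if β nullable, add FOLLOW(A).
FOLLOW(S) = {$}


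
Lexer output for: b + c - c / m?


Scan left to right, longest-match per lexeme
Tokens: ID(b), OP(+), ID(c), OP(-), ID(c), OP(/), ID(m)


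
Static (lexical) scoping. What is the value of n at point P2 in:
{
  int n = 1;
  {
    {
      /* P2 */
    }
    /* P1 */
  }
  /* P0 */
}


P2's block does not declare n; resolves to the enclosing declaration at depth 0
n = 1


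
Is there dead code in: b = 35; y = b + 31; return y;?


b is read by y's definition; y is returned
No dead code


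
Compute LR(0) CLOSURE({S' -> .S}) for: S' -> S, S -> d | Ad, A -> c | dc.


Start: S' -> .S
For each item with dot before a nonterminal B, add B -> .γ for every B-production
Closure: [S' -> .S, S -> .d, S -> .Ad, A -> .c, A -> .dc]


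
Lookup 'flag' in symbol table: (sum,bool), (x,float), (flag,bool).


Lookup 'flag' → type bool


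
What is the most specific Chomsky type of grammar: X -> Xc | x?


Left-linear: every RHS is a terminal or one nonterminal followed by a terminal
Classification: Type 3 (Regular)


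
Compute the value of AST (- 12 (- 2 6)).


Evaluate inner: (- 2 6) = -4
Evaluate root: (- 12 -4) = 16
Result: 16


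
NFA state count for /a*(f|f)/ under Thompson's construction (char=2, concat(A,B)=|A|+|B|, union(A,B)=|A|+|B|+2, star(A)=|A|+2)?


Syntax tree has 3 char leaf(s), 1 union(s), 1 star(s)
chars contribute 3×2 = 6; each union adds +2; each star adds +2
Total: 6 + 2 + 2 = 10 states


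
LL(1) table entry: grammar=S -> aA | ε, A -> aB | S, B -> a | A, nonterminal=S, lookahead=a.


For [S, a]: 'a' ∈ FIRST(aA)
Entry: S -> aA


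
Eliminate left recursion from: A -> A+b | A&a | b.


Left-recursive alternatives: A+b, A&a; non-recursive: b
Introduce A': A -> bA', A' -> +bA' | &aA' | ε


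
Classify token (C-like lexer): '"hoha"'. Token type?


Pattern: double-quoted sequence
Type: STRING_LITERAL


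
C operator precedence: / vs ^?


'/' is multiplicative (level 10); '^' is bitwise XOR (level 4)
Higher level binds tighter
'/' has higher precedence than '^'


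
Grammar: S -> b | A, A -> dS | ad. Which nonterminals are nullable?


A nonterminal is nullable iff some alternative derives ε (directly, or every symbol in it is nullable)
Nullable: {}


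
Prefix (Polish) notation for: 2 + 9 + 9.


left-to-right (same/higher precedence on left): tree is (+ (+ 2 9) 9)
Prefix: + + 2 9 9


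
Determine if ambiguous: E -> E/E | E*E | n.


'n/n*n' has two parse trees (no precedence encoded between / and *)
Ambiguous


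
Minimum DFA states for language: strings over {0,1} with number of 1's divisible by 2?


Track (count of 1) mod 2: states 0..1, accept at 0
Minimal DFA: 2 states


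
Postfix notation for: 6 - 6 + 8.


Left to right (same or higher precedence on left)
Postfix: 6 6 - 8 +


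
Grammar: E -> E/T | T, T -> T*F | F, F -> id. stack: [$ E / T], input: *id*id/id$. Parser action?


'*' can extend T; shift to build T -> T*F
Action: shift


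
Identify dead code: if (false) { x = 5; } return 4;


condition is constant false, so the whole block is unreachable
Dead: 'if (false) { x = 5; }'


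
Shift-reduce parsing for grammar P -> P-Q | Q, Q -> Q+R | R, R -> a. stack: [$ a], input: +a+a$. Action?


'a' on top is the handle for R -> a
Action: reduce (R -> a)


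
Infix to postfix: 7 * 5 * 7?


Left to right (same or higher precedence on left)
Postfix: 7 5 * 7 *


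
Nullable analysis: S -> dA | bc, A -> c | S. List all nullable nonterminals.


A nonterminal is nullable iff some alternative derives ε (directly, or every symbol in it is nullable)
Nullable: {}


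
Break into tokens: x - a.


Scan left to right, longest-match per lexeme
Tokens: ID(x), OP(-), ID(a)


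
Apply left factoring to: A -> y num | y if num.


Common prefix: 'y'
Factored: A -> y A', A' -> num | if num


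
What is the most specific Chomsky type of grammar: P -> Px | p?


Left-linear: every RHS is a terminal or one nonterminal followed by a terminal
Classification: Type 3 (Regular)


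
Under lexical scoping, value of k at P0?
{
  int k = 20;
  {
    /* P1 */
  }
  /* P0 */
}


k declared in the same block as P0
k = 20


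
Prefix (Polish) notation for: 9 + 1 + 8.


left-to-right (same/higher precedence on left): tree is (+ (+ 9 1) 8)
Prefix: + + 9 1 8


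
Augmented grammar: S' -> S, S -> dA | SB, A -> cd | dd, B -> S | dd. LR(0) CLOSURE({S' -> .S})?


Start: S' -> .S
For each item with dot before a nonterminal B, add B -> .γ for every B-production
Closure: [S' -> .S, S -> .dA, S -> .SB]


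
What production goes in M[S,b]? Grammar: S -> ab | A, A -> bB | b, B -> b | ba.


For [S, b]: 'b' ∈ FIRST(A)
Entry: S -> A


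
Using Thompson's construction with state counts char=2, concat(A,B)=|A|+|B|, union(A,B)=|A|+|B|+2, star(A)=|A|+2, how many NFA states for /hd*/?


Syntax tree has 2 char leaf(s), 0 union(s), 1 star(s)
chars contribute 2×2 = 4; each union adds +2; each star adds +2
Total: 4 + 0 + 2 = 6 states


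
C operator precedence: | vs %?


'%' is multiplicative (level 10); '|' is bitwise OR (level 3)
Higher level binds tighter
'%' has higher precedence than '|'


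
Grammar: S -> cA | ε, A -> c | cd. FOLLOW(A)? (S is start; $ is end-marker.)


$ ∈ FOLLOW(S). For each A -> αBβ: add FIRST(β)\{ε} to FOLLOW(B); if β nullable, add FOLLOW(A).
FOLLOW(A) = {$}


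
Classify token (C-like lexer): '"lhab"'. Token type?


Pattern: double-quoted sequence
Type: STRING_LITERAL


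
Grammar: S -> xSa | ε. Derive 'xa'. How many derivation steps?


Derivation: S => xSa => xa
Steps: 2


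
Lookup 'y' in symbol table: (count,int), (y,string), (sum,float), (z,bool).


Lookup 'y' → type string


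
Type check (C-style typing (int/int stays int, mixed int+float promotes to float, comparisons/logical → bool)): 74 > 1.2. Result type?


Operand types: int > float
Rule: comparison yields bool
Result type: bool


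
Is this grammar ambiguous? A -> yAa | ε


balanced y^n…a^n: each string has a unique parse
Unambiguous


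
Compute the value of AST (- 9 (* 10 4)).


Evaluate inner: (* 10 4) = 40
Evaluate root: (- 9 40) = -31
Result: -31


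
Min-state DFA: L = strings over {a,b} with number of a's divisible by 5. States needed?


Track (count of a) mod 5: states 0..4, accept at 0
Minimal DFA: 5 states


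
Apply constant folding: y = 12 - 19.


12 - 19 = -7 at compile time
Optimized: y = -7


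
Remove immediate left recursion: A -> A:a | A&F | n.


Left-recursive alternatives: A:a, A&F; non-recursive: n
Introduce A': A -> nA', A' -> :aA' | &FA' | ε


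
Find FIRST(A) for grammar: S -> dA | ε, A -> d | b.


Per alternative of A: FIRST(d) = {d}; FIRST(b) = {b}
FIRST(A) = {b, d}


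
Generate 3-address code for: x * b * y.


Break into single-operator statements:
t1 = x * b
t2 = t1 * y


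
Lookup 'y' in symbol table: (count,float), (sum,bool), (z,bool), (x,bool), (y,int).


Lookup 'y' → type int


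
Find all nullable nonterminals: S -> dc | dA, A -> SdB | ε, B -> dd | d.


A nonterminal is nullable iff some alternative derives ε (directly, or every symbol in it is nullable)
Nullable: {A}


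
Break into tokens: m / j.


Scan left to right, longest-match per lexeme
Tokens: ID(m), OP(/), ID(j)


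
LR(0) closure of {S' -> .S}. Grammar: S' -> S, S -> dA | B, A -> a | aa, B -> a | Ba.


Start: S' -> .S
For each item with dot before a nonterminal B, add B -> .γ for every B-production
Closure: [S' -> .S, S -> .dA, S -> .B, B -> .a, B -> .Ba]


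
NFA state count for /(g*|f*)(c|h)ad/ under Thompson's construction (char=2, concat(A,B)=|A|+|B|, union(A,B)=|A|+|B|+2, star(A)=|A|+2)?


Syntax tree has 6 char leaf(s), 2 union(s), 2 star(s)
chars contribute 6×2 = 12; each union adds +2; each star adds +2
Total: 12 + 4 + 4 = 20 states


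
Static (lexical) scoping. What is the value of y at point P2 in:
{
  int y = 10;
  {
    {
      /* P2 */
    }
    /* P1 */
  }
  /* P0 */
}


P2's block does not declare y; resolves to the enclosing declaration at depth 0
y = 10


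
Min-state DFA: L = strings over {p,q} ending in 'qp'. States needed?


Track the longest suffix of input matching a prefix of 'qp': 3 classes (prefixes of length 0..2)
Minimal DFA: 3 states


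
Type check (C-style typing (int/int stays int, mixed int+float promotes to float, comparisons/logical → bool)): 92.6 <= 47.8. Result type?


Operand types: float <= float
Rule: comparison yields bool
Result type: bool


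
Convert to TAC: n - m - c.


Break into single-operator statements:
t1 = n - m
t2 = t1 - c


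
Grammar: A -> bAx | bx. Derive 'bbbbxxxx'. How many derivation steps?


Derivation: A => bAx => bbAxx => bbbAxxx => bbbbxxxx
Steps: 4


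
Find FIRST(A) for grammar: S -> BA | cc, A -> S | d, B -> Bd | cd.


Per alternative of A: FIRST(S) = {c}; FIRST(d) = {d}
FIRST(A) = {c, d}


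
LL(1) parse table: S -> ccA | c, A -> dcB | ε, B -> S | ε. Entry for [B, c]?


For [B, c]: 'c' ∈ FIRST(S)
Entry: B -> S


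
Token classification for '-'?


Pattern: operator symbol
Type: OPERATOR


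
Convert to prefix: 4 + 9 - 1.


left-to-right (same/higher precedence on left): tree is (- (+ 4 9) 1)
Prefix: - + 4 9 1


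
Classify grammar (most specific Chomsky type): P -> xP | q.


Right-linear: every RHS is a terminal or a terminal followed by one nonterminal
Classification: Type 3 (Regular)


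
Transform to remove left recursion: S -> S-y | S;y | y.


Left-recursive alternatives: S-y, S;y; non-recursive: y
Introduce S': S -> yS', S' -> -yS' | ;yS' | ε


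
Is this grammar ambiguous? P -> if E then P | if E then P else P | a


dangling else: 'if E then if E then a else a' parses two ways
Ambiguous


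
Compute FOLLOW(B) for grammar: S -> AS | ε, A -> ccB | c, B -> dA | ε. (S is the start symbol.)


$ ∈ FOLLOW(S). For each A -> αBβ: add FIRST(β)\{ε} to FOLLOW(B); if β nullable, add FOLLOW(A).
FOLLOW(B) = {$, c}


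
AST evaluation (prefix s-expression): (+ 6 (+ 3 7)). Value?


Evaluate inner: (+ 3 7) = 10
Evaluate root: (+ 6 10) = 16
Result: 16


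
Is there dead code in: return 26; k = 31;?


statement follows a return and is unreachable
Dead: 'k = 31'


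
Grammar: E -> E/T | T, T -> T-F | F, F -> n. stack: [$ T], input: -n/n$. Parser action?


shift '-' to continue T -> T-F
Action: shift


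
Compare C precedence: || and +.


'+' is additive (level 9); '||' is logical OR (level 1)
Higher level binds tighter
'+' has higher precedence than '||'


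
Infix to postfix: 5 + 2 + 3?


Left to right (same or higher precedence on left)
Postfix: 5 2 + 3 +


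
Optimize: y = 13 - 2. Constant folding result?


13 - 2 = 11 at compile time
Optimized: y = 11


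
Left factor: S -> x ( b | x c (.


Common prefix: 'x'
Factored: S -> x S', S' -> ( b | c (


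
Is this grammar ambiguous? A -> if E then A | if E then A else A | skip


dangling else: 'if E then if E then skip else skip' parses two ways
Ambiguous


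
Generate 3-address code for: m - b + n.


Break into single-operator statements:
t1 = m - b
t2 = t1 + n


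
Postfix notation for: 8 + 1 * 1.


* has higher precedence, evaluate 1*1 first
Postfix: 8 1 1 * +


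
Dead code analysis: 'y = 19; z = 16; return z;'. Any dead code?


y is assigned but never read
Dead: 'y = 19'


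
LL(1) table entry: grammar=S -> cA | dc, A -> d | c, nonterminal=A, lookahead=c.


For [A, c]: 'c' ∈ FIRST(c)
Entry: A -> c


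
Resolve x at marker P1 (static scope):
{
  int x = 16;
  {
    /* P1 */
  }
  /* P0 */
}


P1's block does not declare x; resolves to the enclosing declaration at depth 0
x = 16


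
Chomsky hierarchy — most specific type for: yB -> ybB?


LHS has context (more than one symbol) and |LHS| ≤ |RHS|
Classification: Type 1 (Context-Sensitive)


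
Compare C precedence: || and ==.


'==' is equality (level 6); '||' is logical OR (level 1)
Higher level binds tighter
'==' has higher precedence than '||'


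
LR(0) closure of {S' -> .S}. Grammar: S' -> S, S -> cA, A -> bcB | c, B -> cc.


Start: S' -> .S
For each item with dot before a nonterminal B, add B -> .γ for every B-production
Closure: [S' -> .S, S -> .cA]


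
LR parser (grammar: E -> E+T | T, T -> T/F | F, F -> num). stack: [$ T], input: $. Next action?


lookahead ∉ {/} so T won't extend; reduce E -> T
Action: reduce (E -> T)


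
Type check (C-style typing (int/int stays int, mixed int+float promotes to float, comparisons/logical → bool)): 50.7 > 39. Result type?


Operand types: float > int
Rule: comparison yields bool
Result type: bool


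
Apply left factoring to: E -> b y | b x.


Common prefix: 'b'
Factored: E -> b E', E' -> y | x


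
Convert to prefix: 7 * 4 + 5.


left-to-right (same/higher precedence on left): tree is (+ (* 7 4) 5)
Prefix: + * 7 4 5


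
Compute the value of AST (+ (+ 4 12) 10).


Evaluate inner: (+ 4 12) = 16
Evaluate root: (+ 16 10) = 26
Result: 26


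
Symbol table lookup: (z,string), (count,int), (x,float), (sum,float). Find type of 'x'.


Lookup 'x' → type float


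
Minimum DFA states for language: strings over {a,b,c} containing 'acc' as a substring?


KMP-style automaton: 3 progress states + 1 absorbing accept = 4
Minimal DFA: 4 states


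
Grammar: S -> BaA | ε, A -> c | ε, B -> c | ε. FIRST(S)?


Per alternative of S: FIRST(BaA) = {a, c}; FIRST(ε) = {ε}
FIRST(S) = {a, c, ε}


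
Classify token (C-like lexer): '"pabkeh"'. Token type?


Pattern: double-quoted sequence
Type: STRING_LITERAL


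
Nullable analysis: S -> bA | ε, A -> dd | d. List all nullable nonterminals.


A nonterminal is nullable iff some alternative derives ε (directly, or every symbol in it is nullable)
Nullable: {S}


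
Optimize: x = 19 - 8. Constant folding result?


19 - 8 = 11 at compile time
Optimized: x = 11


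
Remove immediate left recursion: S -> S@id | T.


Left-recursive alternatives: S@id; non-recursive: T
Introduce S': S -> TS', S' -> @idS' | ε


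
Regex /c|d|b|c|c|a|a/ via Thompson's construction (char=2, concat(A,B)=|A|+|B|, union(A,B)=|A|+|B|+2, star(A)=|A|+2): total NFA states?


Syntax tree has 7 char leaf(s), 6 union(s), 0 star(s)
chars contribute 7×2 = 14; each union adds +2; each star adds +2
Total: 14 + 12 + 0 = 26 states


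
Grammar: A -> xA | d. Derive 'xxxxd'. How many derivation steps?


Derivation: A => xA => xxA => xxxA => xxxxA => xxxxd
Steps: 5


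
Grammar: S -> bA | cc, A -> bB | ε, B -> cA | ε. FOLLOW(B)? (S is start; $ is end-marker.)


$ ∈ FOLLOW(S). For each A -> αBβ: add FIRST(β)\{ε} to FOLLOW(B); if β nullable, add FOLLOW(A).
FOLLOW(B) = {$}


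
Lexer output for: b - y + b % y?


Scan left to right, longest-match per lexeme
Tokens: ID(b), OP(-), ID(y), OP(+), ID(b), OP(%), ID(y)


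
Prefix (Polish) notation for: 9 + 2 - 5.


left-to-right (same/higher precedence on left): tree is (- (+ 9 2) 5)
Prefix: - + 9 2 5


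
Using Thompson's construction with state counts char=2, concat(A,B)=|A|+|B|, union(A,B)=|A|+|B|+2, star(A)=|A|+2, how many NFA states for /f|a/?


Syntax tree has 2 char leaf(s), 1 union(s), 0 star(s)
chars contribute 2×2 = 4; each union adds +2; each star adds +2
Total: 4 + 2 + 0 = 6 states


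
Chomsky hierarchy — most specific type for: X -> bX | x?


Right-linear: every RHS is a terminal or a terminal followed by one nonterminal
Classification: Type 3 (Regular)


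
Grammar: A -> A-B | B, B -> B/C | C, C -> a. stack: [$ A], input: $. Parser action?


start symbol A on stack, input exhausted
Action: accept


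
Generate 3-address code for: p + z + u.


Break into single-operator statements:
t1 = p + z
t2 = t1 + u


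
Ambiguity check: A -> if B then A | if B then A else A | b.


dangling else: 'if B then if B then b else b' parses two ways
Ambiguous


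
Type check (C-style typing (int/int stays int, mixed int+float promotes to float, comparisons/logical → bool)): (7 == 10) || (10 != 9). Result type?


Operand types: bool || bool
Rule: logical operators take bool operands and yield bool
Result type: bool


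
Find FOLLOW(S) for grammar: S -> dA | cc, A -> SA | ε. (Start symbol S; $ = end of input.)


$ ∈ FOLLOW(S). For each A -> αBβ: add FIRST(β)\{ε} to FOLLOW(B); if β nullable, add FOLLOW(A).
FOLLOW(S) = {$, c, d}


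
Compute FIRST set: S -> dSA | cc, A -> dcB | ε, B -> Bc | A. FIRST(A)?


Per alternative of A: FIRST(dcB) = {d}; FIRST(ε) = {ε}
FIRST(A) = {d, ε}


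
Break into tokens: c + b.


Scan left to right, longest-match per lexeme
Tokens: ID(c), OP(+), ID(b)


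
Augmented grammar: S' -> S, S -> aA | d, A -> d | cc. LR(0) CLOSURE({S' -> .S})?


Start: S' -> .S
For each item with dot before a nonterminal B, add B -> .γ for every B-production
Closure: [S' -> .S, S -> .aA, S -> .d]


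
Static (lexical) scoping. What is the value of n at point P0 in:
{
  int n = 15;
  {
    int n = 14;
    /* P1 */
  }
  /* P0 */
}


n declared in the same block as P0
n = 15


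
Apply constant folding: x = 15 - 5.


15 - 5 = 10 at compile time
Optimized: x = 10


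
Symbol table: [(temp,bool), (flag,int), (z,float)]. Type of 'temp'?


Lookup 'temp' → type bool


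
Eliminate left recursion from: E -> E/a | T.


Left-recursive alternatives: E/a; non-recursive: T
Introduce E': E -> TE', E' -> /aE' | ε


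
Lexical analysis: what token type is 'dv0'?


Pattern: letter/underscore followed by alphanumerics, not a keyword
Type: IDENTIFIER


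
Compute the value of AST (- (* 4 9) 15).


Evaluate inner: (* 4 9) = 36
Evaluate root: (- 36 15) = 21
Result: 21


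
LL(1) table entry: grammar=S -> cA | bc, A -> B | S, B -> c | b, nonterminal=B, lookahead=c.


For [B, c]: 'c' ∈ FIRST(c)
Entry: B -> c


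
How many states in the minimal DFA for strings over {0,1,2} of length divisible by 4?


Track length mod 4: states 0..3, accept at 0
Minimal DFA: 4 states


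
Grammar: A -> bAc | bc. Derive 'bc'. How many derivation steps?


Derivation: A => bc
Steps: 1


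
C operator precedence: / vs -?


'/' is multiplicative (level 10); '-' is additive (level 9)
Higher level binds tighter
'/' has higher precedence than '-'


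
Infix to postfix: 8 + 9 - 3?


Left to right (same or higher precedence on left)
Postfix: 8 9 + 3 -


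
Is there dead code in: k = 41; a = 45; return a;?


k is assigned but never read
Dead: 'k = 41'


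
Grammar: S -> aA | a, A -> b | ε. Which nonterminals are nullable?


A nonterminal is nullable iff some alternative derives ε (directly, or every symbol in it is nullable)
Nullable: {A}


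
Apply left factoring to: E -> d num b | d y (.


Common prefix: 'd'
Factored: E -> d E', E' -> num b | y (


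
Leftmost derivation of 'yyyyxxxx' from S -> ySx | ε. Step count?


Derivation: S => ySx => yySxx => yyySxxx => yyyySxxxx => yyyyxxxx
Steps: 5


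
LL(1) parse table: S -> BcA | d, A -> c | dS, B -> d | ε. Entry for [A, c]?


For [A, c]: 'c' ∈ FIRST(c)
Entry: A -> c


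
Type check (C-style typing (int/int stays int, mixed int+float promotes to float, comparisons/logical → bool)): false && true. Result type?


Operand types: bool && bool
Rule: logical operators take bool operands and yield bool
Result type: bool


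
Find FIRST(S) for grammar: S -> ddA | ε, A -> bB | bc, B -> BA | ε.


Per alternative of S: FIRST(ddA) = {d}; FIRST(ε) = {ε}
FIRST(S) = {d, ε}


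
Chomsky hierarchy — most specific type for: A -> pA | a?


Right-linear: every RHS is a terminal or a terminal followed by one nonterminal
Classification: Type 3 (Regular)


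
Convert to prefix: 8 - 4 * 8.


'*' binds tighter: tree is (- 8 (* 4 8))
Prefix: - 8 * 4 8


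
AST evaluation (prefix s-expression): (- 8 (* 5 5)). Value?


Evaluate inner: (* 5 5) = 25
Evaluate root: (- 8 25) = -17
Result: -17


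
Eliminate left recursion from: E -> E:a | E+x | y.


Left-recursive alternatives: E:a, E+x; non-recursive: y
Introduce E': E -> yE', E' -> :aE' | +xE' | ε


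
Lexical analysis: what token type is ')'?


Pattern: delimiter/punctuation
Type: PUNCTUATION


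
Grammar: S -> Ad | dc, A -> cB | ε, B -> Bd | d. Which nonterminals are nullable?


A nonterminal is nullable iff some alternative derives ε (directly, or every symbol in it is nullable)
Nullable: {A}


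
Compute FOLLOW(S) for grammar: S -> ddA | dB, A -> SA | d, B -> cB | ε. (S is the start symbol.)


$ ∈ FOLLOW(S). For each A -> αBβ: add FIRST(β)\{ε} to FOLLOW(B); if β nullable, add FOLLOW(A).
FOLLOW(S) = {$, d}


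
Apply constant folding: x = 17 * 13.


17 * 13 = 221 at compile time
Optimized: x = 221


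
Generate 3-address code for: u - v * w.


Break into single-operator statements:
t1 = v * w
t2 = u - t1


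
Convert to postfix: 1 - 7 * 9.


* has higher precedence, evaluate 7*9 first
Postfix: 1 7 9 * -


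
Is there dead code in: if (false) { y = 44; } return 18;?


condition is constant false, so the whole block is unreachable
Dead: 'if (false) { y = 44; }'


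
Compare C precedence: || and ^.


'^' is bitwise XOR (level 4); '||' is logical OR (level 1)
Higher level binds tighter
'^' has higher precedence than '||'


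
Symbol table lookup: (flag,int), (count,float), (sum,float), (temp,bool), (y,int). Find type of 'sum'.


Lookup 'sum' → type float


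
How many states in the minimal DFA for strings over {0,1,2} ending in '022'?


Track the longest suffix of input matching a prefix of '022': 4 classes (prefixes of length 0..3)
Minimal DFA: 4 states


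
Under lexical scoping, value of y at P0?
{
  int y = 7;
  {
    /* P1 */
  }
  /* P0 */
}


y declared in the same block as P0
y = 7


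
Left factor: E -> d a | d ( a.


Common prefix: 'd'
Factored: E -> d E', E' -> a | ( a


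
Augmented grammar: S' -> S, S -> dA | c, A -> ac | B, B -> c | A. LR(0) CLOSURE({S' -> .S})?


Start: S' -> .S
For each item with dot before a nonterminal B, add B -> .γ for every B-production
Closure: [S' -> .S, S -> .dA, S -> .c]


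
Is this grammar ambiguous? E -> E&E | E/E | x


'x&x/x' has two parse trees (no precedence encoded between & and /)
Ambiguous


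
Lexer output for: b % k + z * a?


Scan left to right, longest-match per lexeme
Tokens: ID(b), OP(%), ID(k), OP(+), ID(z), OP(*), ID(a)


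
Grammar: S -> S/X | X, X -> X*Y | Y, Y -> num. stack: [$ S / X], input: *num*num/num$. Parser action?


'*' can extend X; shift to build X -> X*Y
Action: shift


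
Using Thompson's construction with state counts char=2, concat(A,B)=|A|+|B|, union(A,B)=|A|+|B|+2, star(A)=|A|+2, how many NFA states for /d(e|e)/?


Syntax tree has 3 char leaf(s), 1 union(s), 0 star(s)
chars contribute 3×2 = 6; each union adds +2; each star adds +2
Total: 6 + 2 + 0 = 8 states


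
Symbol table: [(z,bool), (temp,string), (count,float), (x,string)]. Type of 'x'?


Lookup 'x' → type string


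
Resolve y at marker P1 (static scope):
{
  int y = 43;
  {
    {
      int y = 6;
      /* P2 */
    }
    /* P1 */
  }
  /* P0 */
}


P1's block does not declare y; resolves to the enclosing declaration at depth 0
y = 43


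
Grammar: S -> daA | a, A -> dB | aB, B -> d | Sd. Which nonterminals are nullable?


A nonterminal is nullable iff some alternative derives ε (directly, or every symbol in it is nullable)
Nullable: {}


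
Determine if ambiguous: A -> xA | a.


right-linear, alternatives start with distinct terminals 'x' vs 'a': unique leftmost derivation
Unambiguous


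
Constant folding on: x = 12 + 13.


12 + 13 = 25 at compile time
Optimized: x = 25


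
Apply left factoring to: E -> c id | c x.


Common prefix: 'c'
Factored: E -> c E', E' -> id | x


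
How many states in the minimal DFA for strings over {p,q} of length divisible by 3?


Track length mod 3: states 0..2, accept at 0
Minimal DFA: 3 states


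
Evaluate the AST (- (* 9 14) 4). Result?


Evaluate inner: (* 9 14) = 126
Evaluate root: (- 126 4) = 122
Result: 122


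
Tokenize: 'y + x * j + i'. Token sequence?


Scan left to right, longest-match per lexeme
Tokens: ID(y), OP(+), ID(x), OP(*), ID(j), OP(+), ID(i)


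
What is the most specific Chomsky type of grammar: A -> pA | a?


Right-linear: every RHS is a terminal or a terminal followed by one nonterminal
Classification: Type 3 (Regular)


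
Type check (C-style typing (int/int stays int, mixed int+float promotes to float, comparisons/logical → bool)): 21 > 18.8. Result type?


Operand types: int > float
Rule: comparison yields bool
Result type: bool


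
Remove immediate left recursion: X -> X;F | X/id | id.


Left-recursive alternatives: X;F, X/id; non-recursive: id
Introduce X': X -> idX', X' -> ;FX' | /idX' | ε


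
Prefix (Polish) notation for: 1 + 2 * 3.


'*' binds tighter: tree is (+ 1 (* 2 3))
Prefix: + 1 * 2 3


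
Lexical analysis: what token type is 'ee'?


Pattern: letter/underscore followed by alphanumerics, not a keyword
Type: IDENTIFIER


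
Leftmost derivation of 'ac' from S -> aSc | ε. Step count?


Derivation: S => aSc => ac
Steps: 2


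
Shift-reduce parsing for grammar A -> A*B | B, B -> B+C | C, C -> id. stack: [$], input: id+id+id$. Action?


no handle on stack; shift 'id'
Action: shift


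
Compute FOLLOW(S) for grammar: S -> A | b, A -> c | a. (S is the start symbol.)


$ ∈ FOLLOW(S). For each A -> αBβ: add FIRST(β)\{ε} to FOLLOW(B); if β nullable, add FOLLOW(A).
FOLLOW(S) = {$}


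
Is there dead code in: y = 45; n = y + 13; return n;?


y is read by n's definition; n is returned
No dead code


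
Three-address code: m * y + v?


Break into single-operator statements:
t1 = m * y
t2 = t1 + v


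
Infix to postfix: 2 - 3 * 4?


* has higher precedence, evaluate 3*4 first
Postfix: 2 3 4 * -


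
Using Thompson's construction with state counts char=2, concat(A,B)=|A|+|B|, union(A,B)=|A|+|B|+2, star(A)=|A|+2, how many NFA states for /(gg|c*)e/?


Syntax tree has 4 char leaf(s), 1 union(s), 1 star(s)
chars contribute 4×2 = 8; each union adds +2; each star adds +2
Total: 8 + 2 + 2 = 12 states


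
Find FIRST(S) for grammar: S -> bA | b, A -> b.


Per alternative of S: FIRST(bA) = {b}; FIRST(b) = {b}
FIRST(S) = {b}


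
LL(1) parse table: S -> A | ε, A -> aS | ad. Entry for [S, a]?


For [S, a]: 'a' ∈ FIRST(A)
Entry: S -> A


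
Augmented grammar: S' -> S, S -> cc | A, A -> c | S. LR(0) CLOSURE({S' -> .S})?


Start: S' -> .S
For each item with dot before a nonterminal B, add B -> .γ for every B-production
Closure: [S' -> .S, S -> .cc, S -> .A, A -> .c, A -> .S]


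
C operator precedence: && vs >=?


'>=' is relational (level 7); '&&' is logical AND (level 2)
Higher level binds tighter
'>=' has higher precedence than '&&'


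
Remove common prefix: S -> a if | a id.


Common prefix: 'a'
Factored: S -> a S', S' -> if | id


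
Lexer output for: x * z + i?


Scan left to right, longest-match per lexeme
Tokens: ID(x), OP(*), ID(z), OP(+), ID(i)


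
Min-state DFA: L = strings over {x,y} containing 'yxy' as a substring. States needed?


KMP-style automaton: 3 progress states + 1 absorbing accept = 4
Minimal DFA: 4 states


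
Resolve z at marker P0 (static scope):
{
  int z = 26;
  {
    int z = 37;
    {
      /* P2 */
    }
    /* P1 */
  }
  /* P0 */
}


z declared in the same block as P0
z = 26


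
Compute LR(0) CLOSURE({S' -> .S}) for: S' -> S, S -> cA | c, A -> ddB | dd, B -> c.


Start: S' -> .S
For each item with dot before a nonterminal B, add B -> .γ for every B-production
Closure: [S' -> .S, S -> .cA, S -> .c]


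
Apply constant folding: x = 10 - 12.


10 - 12 = -2 at compile time
Optimized: x = -2


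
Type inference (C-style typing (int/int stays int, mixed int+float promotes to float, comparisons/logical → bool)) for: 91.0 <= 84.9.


Operand types: float <= float
Rule: comparison yields bool
Result type: bool


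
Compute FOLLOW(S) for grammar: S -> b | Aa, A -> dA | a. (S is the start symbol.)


$ ∈ FOLLOW(S). For each A -> αBβ: add FIRST(β)\{ε} to FOLLOW(B); if β nullable, add FOLLOW(A).
FOLLOW(S) = {$}


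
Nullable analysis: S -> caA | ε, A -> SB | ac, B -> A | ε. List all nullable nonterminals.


A nonterminal is nullable iff some alternative derives ε (directly, or every symbol in it is nullable)
Nullable: {A, B, S}


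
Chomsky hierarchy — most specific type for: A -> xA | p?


Right-linear: every RHS is a terminal or a terminal followed by one nonterminal
Classification: Type 3 (Regular)


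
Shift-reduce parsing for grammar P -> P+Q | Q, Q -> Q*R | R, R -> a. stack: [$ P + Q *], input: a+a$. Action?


no handle; shift 'a'
Action: shift


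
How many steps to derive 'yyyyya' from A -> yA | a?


Derivation: A => yA => yyA => yyyA => yyyyA => yyyyyA => yyyyya
Steps: 6


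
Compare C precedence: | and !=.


'!=' is equality (level 6); '|' is bitwise OR (level 3)
Higher level binds tighter
'!=' has higher precedence than '|'


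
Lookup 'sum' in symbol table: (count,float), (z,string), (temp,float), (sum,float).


Lookup 'sum' → type float


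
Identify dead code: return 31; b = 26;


statement follows a return and is unreachable
Dead: 'b = 26'


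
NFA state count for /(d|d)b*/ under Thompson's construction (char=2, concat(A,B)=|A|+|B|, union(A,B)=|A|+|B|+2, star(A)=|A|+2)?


Syntax tree has 3 char leaf(s), 1 union(s), 1 star(s)
chars contribute 3×2 = 6; each union adds +2; each star adds +2
Total: 6 + 2 + 2 = 10 states


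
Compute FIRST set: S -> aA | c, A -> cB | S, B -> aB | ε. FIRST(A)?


Per alternative of A: FIRST(cB) = {c}; FIRST(S) = {a, c}
FIRST(A) = {a, c}


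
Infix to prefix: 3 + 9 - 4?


left-to-right (same/higher precedence on left): tree is (- (+ 3 9) 4)
Prefix: - + 3 9 4


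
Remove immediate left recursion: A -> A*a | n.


Left-recursive alternatives: A*a; non-recursive: n
Introduce A': A -> nA', A' -> *aA' | ε


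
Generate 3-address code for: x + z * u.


Break into single-operator statements:
t1 = z * u
t2 = x + t1


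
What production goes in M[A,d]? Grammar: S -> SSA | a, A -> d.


For [A, d]: 'd' ∈ FIRST(d)
Entry: A -> d


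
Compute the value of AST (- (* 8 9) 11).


Evaluate inner: (* 8 9) = 72
Evaluate root: (- 72 11) = 61
Result: 61


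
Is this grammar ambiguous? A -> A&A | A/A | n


'n&n/n' has two parse trees (no precedence encoded between & and /)
Ambiguous


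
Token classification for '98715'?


Pattern: digits only
Type: INTEGER_LITERAL


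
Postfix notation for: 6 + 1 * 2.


* has higher precedence, evaluate 1*2 first
Postfix: 6 1 2 * +


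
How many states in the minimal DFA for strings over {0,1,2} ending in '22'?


Track the longest suffix of input matching a prefix of '22': 3 classes (prefixes of length 0..2)
Minimal DFA: 3 states


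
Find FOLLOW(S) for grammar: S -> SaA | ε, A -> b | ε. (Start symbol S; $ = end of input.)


$ ∈ FOLLOW(S). For each A -> αBβ: add FIRST(β)\{ε} to FOLLOW(B); if β nullable, add FOLLOW(A).
FOLLOW(S) = {$, a}


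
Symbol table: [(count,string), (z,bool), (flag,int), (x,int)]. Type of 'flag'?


Lookup 'flag' → type int


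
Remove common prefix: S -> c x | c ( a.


Common prefix: 'c'
Factored: S -> c S', S' -> x | ( a


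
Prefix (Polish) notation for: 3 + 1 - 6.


left-to-right (same/higher precedence on left): tree is (- (+ 3 1) 6)
Prefix: - + 3 1 6


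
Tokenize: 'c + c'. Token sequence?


Scan left to right, longest-match per lexeme
Tokens: ID(c), OP(+), ID(c)


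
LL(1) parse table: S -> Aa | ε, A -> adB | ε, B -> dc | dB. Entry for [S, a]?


For [S, a]: 'a' ∈ FIRST(Aa)
Entry: S -> Aa


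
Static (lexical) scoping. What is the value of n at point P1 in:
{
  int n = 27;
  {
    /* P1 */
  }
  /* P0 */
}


P1's block does not declare n; resolves to the enclosing declaration at depth 0
n = 27


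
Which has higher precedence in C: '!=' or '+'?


'+' is additive (level 9); '!=' is equality (level 6)
Higher level binds tighter
'+' has higher precedence than '!='


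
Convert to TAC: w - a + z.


Break into single-operator statements:
t1 = w - a
t2 = t1 + z


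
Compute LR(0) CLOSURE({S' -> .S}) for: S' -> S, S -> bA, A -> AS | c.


Start: S' -> .S
For each item with dot before a nonterminal B, add B -> .γ for every B-production
Closure: [S' -> .S, S -> .bA]


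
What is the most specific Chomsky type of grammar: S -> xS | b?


Right-linear: every RHS is a terminal or a terminal followed by one nonterminal
Classification: Type 3 (Regular)


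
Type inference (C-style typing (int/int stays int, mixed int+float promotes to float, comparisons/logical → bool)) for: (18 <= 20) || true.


Operand types: bool || bool
Rule: logical operators take bool operands and yield bool
Result type: bool


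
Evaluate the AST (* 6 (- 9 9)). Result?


Evaluate inner: (- 9 9) = 0
Evaluate root: (* 6 0) = 0
Result: 0


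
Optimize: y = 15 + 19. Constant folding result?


15 + 19 = 34 at compile time
Optimized: y = 34


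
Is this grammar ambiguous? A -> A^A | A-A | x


'x^x-x' has two parse trees (no precedence encoded between ^ and -)
Ambiguous


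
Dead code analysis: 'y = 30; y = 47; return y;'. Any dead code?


first assignment to y is overwritten before any read
Dead: 'y = 30'


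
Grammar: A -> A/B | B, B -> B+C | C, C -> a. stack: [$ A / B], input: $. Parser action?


handle 'A/B' on top; lookahead ∈ FOLLOW(A) = {/, $}
Action: reduce (A -> A/B)


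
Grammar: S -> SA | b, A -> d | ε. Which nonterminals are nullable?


A nonterminal is nullable iff some alternative derives ε (directly, or every symbol in it is nullable)
Nullable: {A}


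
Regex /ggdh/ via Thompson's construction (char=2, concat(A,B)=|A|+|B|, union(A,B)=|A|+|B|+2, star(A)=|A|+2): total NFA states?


Syntax tree has 4 char leaf(s), 0 union(s), 0 star(s)
chars contribute 4×2 = 8; each union adds +2; each star adds +2
Total: 8 + 0 + 0 = 8 states


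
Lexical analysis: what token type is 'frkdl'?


Pattern: letter/underscore followed by alphanumerics, not a keyword
Type: IDENTIFIER


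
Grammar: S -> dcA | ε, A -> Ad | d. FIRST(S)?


Per alternative of S: FIRST(dcA) = {d}; FIRST(ε) = {ε}
FIRST(S) = {d, ε}


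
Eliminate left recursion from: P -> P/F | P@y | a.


Left-recursive alternatives: P/F, P@y; non-recursive: a
Introduce P': P -> aP', P' -> /FP' | @yP' | ε


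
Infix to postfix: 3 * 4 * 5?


Left to right (same or higher precedence on left)
Postfix: 3 4 * 5 *


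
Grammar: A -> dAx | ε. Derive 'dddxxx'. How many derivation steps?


Derivation: A => dAx => ddAxx => dddAxxx => dddxxx
Steps: 4


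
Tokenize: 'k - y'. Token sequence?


Scan left to right, longest-match per lexeme
Tokens: ID(k), OP(-), ID(y)


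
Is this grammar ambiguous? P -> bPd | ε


balanced b^n…d^n: each string has a unique parse
Unambiguous


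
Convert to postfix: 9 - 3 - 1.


Left to right (same or higher precedence on left)
Postfix: 9 3 - 1 -


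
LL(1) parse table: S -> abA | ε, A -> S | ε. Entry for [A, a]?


For [A, a]: 'a' ∈ FIRST(S)
Entry: A -> S


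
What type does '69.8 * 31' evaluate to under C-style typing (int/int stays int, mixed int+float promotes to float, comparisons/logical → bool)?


Operand types: float * int
Rule: mixed int/float promotes to float; int/int stays int
Result type: float


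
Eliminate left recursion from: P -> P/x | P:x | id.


Left-recursive alternatives: P/x, P:x; non-recursive: id
Introduce P': P -> idP', P' -> /xP' | :xP' | ε
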